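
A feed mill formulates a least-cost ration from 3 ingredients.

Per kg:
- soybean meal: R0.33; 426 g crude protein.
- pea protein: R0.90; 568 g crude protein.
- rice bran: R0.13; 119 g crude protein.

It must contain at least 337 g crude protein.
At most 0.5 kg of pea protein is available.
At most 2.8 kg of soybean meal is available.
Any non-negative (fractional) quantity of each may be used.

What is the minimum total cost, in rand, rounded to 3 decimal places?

R0.261

Let x1 = kg of soybean meal, x2 = kg of pea protein, x3 = kg of rice bran.
Minimise 0.33x1 + 0.9x2 + 0.13x3 with:
  426x1 + 568x2 + 119x3 ≥ 337   (crude protein)
  x2 ≤ 0.5
  x1 ≤ 2.8
  x1, x2, x3 ≥ 0.
The cheapest feasible vertex uses only soybean meal; pea protein, rice bran are not used. There the crude protein constraint is tight.
That vertex is x1 = 0.7911.
Objective = 0.33·0.7911 = 0.26106.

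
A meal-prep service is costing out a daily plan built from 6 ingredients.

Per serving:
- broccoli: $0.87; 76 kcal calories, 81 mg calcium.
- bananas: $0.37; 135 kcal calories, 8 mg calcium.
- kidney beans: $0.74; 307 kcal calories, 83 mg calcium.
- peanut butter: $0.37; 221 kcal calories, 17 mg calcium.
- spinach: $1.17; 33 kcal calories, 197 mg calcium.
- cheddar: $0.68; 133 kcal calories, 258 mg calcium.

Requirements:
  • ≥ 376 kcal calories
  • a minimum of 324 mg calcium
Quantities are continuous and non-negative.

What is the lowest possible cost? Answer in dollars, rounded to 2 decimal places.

This is a linear program. Let x1 = servings of broccoli, x2 = servings of bananas, x3 = servings of kidney beans, x4 = servings of peanut butter, x5 = servings of spinach, x6 = servings of cheddar.
min 0.87x1 + 0.37x2 + 0.74x3 + 0.37x4 + 1.17x5 + 0.68x6 subject to:
  76x1 + 135x2 + 307x3 + 221x4 + 33x5 + 133x6 ≥ 376   (calories)
  81x1 + 8x2 + 83x3 + 17x4 + 197x5 + 258x6 ≥ 324   (calcium)
  x1, x2, x3, x4, x5, x6 ≥ 0.
The optimal basis is {peanut butter, cheddar}; broccoli, bananas, kidney beans, spinach drop out. The calories and calcium requirements are met with equality.
Solving gives x4 = 0.9846, x6 = 1.191.
Hence cost = 0.37·0.9846 + 0.68·1.191 = $1.1742.

$1.17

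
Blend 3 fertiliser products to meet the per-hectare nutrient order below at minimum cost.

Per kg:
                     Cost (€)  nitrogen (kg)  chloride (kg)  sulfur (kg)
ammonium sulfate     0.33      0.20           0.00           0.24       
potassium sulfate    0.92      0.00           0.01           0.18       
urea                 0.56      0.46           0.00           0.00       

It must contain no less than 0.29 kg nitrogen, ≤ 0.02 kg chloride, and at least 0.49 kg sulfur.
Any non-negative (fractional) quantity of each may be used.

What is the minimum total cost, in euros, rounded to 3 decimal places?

€0.674

Let x1 = kg of ammonium sulfate, x2 = kg of potassium sulfate, x3 = kg of urea.
Minimize 0.33x1 + 0.92x2 + 0.56x3 with:
  0.2x1 + 0.46x3 ≥ 0.29   (nitrogen)
  0.01x2 ≤ 0.02   (chloride)
  0.24x1 + 0.18x2 ≥ 0.49   (sulfur)
  x1, x2, x3 ≥ 0.
The cheapest feasible vertex uses only ammonium sulfate; potassium sulfate, urea are not used. Binding constraint: sulfur.
That vertex is x1 = 2.042.
Total cost: 0.33·2.042 = 0.67386.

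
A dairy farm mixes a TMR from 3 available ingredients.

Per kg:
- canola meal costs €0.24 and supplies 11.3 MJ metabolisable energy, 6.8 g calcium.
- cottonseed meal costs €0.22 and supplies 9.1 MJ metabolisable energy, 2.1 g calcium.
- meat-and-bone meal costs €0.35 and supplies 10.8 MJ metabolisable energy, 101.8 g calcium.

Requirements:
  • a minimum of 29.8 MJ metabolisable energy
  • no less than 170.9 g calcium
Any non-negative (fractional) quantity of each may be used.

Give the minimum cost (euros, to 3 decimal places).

Set it up as a linear program. Let x1 = kg of canola meal, x2 = kg of cottonseed meal, x3 = kg of meat-and-bone meal.
Minimize 0.24x1 + 0.22x2 + 0.35x3 subject to:
  11.3x1 + 9.1x2 + 10.8x3 ≥ 29.8   (metabolisable energy)
  6.8x1 + 2.1x2 + 101.8x3 ≥ 170.9   (calcium)
  x1, x2, x3 ≥ 0.
The cheapest feasible vertex uses only canola meal, meat-and-bone meal; cottonseed meal is not used. The metabolisable energy and calcium requirements are met with equality.
That vertex is x1 = 1.1031, x3 = 1.6051.
Objective = 0.24·1.1031 + 0.35·1.6051 = 0.82653.

€0.827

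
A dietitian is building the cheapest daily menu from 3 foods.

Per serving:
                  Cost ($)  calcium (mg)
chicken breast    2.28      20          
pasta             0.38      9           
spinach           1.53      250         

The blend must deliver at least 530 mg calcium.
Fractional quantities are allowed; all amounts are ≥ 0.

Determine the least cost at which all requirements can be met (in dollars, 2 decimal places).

$3.24

Let x1 = servings of chicken breast, x2 = servings of pasta, x3 = servings of spinach.
Minimize 2.28x1 + 0.38x2 + 1.53x3 subject to:
  20x1 + 9x2 + 250x3 ≥ 530   (calcium)
  x1, x2, x3 ≥ 0.
The minimum-cost mix takes nothing from chicken breast, pasta — only spinach. The calcium requirement is met with equality.
So spinach = 2.12 servings.
Total cost: 1.53·2.12 = 3.2436.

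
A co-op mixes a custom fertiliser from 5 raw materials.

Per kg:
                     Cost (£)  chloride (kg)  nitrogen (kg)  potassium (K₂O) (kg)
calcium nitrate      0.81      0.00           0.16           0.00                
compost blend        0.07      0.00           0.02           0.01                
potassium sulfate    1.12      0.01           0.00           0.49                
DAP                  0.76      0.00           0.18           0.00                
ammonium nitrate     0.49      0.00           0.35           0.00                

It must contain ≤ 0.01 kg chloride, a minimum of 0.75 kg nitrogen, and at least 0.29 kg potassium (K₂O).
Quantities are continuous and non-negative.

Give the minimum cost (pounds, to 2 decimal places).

£1.71

Let x1 = kg of calcium nitrate, x2 = kg of compost blend, x3 = kg of potassium sulfate, x4 = kg of DAP, x5 = kg of ammonium nitrate.
Minimise 0.81x1 + 0.07x2 + 1.12x3 + 0.76x4 + 0.49x5 subject to:
  0.01x3 ≤ 0.01   (chloride)
  0.16x1 + 0.02x2 + 0.18x4 + 0.35x5 ≥ 0.75   (nitrogen)
  0.01x2 + 0.49x3 ≥ 0.29   (potassium (K₂O))
  x1, x2, x3, x4, x5 ≥ 0.
The minimum-cost mix takes nothing from calcium nitrate, compost blend, DAP — only potassium sulfate, ammonium nitrate. There the nitrogen and potassium (K₂O) constraints are tight.
Solving gives x3 = 0.5918, x5 = 2.143.
Cost = 1.12·0.5918 + 0.49·2.143 = 1.7129.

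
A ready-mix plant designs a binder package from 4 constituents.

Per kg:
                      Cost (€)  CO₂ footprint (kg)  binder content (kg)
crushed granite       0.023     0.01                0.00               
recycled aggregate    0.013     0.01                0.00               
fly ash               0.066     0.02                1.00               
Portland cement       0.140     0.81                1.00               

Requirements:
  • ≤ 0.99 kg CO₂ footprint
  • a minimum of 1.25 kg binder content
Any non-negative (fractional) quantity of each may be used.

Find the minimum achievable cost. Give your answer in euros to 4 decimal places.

This is a linear program. Let x1 = kg of crushed granite, x2 = kg of recycled aggregate, x3 = kg of fly ash, x4 = kg of Portland cement.
Minimise 0.023x1 + 0.013x2 + 0.066x3 + 0.14x4 subject to:
  0.01x1 + 0.01x2 + 0.02x3 + 0.81x4 ≤ 0.99   (CO₂ footprint)
  1x3 + 1x4 ≥ 1.25   (binder content)
  x1, x2, x3, x4 ≥ 0.
The optimal basis is {fly ash}; crushed granite, recycled aggregate, Portland cement drop out. There the binder content constraint is tight.
Optimal quantities: fly ash = 1.25 kg.
Objective = 0.066·1.25 = 0.082500.

€0.0825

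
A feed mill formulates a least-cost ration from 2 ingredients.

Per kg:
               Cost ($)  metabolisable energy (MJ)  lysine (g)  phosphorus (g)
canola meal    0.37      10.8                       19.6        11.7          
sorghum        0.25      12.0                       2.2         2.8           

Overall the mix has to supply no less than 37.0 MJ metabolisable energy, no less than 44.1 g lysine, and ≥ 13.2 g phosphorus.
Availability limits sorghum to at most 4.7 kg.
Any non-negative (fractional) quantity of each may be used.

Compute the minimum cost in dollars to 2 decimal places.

$1.08

Let x1 = kg of canola meal, x2 = kg of sorghum.
Minimize 0.37x1 + 0.25x2 s.t.:
  10.8x1 + 12x2 ≥ 37   (metabolisable energy)
  19.6x1 + 2.2x2 ≥ 44.1   (lysine)
  11.7x1 + 2.8x2 ≥ 13.2   (phosphorus)
  x2 ≤ 4.7
  x1, x2 ≥ 0.
Both inputs are positive at the optimum. Binding constraints: metabolisable energy and lysine.
That vertex is x1 = 2.118, x2 = 1.177.
Total cost: 0.37·2.118 + 0.25·1.177 = 1.0779.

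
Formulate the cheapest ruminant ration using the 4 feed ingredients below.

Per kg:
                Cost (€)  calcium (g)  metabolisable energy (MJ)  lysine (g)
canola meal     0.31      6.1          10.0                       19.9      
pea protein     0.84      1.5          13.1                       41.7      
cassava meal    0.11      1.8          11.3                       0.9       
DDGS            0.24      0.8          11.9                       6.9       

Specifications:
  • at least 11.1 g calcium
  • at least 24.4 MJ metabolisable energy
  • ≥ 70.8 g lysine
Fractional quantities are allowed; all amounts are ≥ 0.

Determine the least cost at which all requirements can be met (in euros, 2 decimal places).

This is a linear program. Let x1 = kg of canola meal, x2 = kg of pea protein, x3 = kg of cassava meal, x4 = kg of DDGS.
min 0.31x1 + 0.84x2 + 0.11x3 + 0.24x4 s.t.:
  6.1x1 + 1.5x2 + 1.8x3 + 0.8x4 ≥ 11.1   (calcium)
  10x1 + 13.1x2 + 11.3x3 + 11.9x4 ≥ 24.4   (metabolisable energy)
  19.9x1 + 41.7x2 + 0.9x3 + 6.9x4 ≥ 70.8   (lysine)
  x1, x2, x3, x4 ≥ 0.
At the optimum only canola meal is positive (pea protein, cassava meal, DDGS = 0). The lysine requirement is met with equality.
That vertex is x1 = 3.558.
Cost = 0.31·3.558 = 1.1030.

€1.10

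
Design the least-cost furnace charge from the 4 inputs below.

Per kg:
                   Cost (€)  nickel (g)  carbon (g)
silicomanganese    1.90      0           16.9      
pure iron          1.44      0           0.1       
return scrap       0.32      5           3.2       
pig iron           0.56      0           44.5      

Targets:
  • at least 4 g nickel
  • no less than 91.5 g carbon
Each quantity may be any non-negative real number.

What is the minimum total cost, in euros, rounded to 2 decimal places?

€1.38

Let x1 = kg of silicomanganese, x2 = kg of pure iron, x3 = kg of return scrap, x4 = kg of pig iron.
Minimise 1.9x1 + 1.44x2 + 0.32x3 + 0.56x4 with:
  5x3 ≥ 4   (nickel)
  16.9x1 + 0.1x2 + 3.2x3 + 44.5x4 ≥ 91.5   (carbon)
  x1, x2, x3, x4 ≥ 0.
The cheapest feasible vertex uses only return scrap, pig iron; silicomanganese, pure iron are not used. There the nickel and carbon constraints are tight.
Optimal quantities: return scrap = 0.8 kg, pig iron = 1.999 kg.
Hence cost = 0.32·0.8 + 0.56·1.999 = €1.3754.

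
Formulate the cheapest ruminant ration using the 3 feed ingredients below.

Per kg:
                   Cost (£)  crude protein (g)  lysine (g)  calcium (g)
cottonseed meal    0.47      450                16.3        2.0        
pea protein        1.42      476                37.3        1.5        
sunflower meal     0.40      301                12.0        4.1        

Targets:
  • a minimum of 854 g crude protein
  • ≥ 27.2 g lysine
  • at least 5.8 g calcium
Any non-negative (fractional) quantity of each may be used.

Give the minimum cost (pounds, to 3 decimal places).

Let x1 = kg of cottonseed meal, x2 = kg of pea protein, x3 = kg of sunflower meal.
min 0.47x1 + 1.42x2 + 0.4x3 s.t.:
  450x1 + 476x2 + 301x3 ≥ 854   (crude protein)
  16.3x1 + 37.3x2 + 12x3 ≥ 27.2   (lysine)
  2x1 + 1.5x2 + 4.1x3 ≥ 5.8   (calcium)
  x1, x2, x3 ≥ 0.
The minimum-cost mix takes nothing from pea protein — only cottonseed meal, sunflower meal. There the crude protein and calcium constraints are tight.
So cottonseed meal = 1.412 kg, sunflower meal = 0.7257 kg.
Total cost: 0.47·1.412 + 0.4·0.7257 = 0.95392.

£0.954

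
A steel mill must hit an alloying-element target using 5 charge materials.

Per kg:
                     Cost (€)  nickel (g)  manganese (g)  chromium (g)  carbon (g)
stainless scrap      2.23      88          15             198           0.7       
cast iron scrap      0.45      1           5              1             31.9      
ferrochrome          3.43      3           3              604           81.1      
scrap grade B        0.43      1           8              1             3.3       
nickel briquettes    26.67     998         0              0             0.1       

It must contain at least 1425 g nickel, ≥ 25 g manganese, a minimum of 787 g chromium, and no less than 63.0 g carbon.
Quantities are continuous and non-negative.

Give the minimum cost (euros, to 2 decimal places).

This is a linear program. Let x1 = kg of stainless scrap, x2 = kg of cast iron scrap, x3 = kg of ferrochrome, x4 = kg of scrap grade B, x5 = kg of nickel briquettes.
Minimise 2.23x1 + 0.45x2 + 3.43x3 + 0.43x4 + 26.67x5 subject to:
  88x1 + 1x2 + 3x3 + 1x4 + 998x5 ≥ 1425   (nickel)
  15x1 + 5x2 + 3x3 + 8x4 ≥ 25   (manganese)
  198x1 + 1x2 + 604x3 + 1x4 ≥ 787   (chromium)
  0.7x1 + 31.9x2 + 81.1x3 + 3.3x4 + 0.1x5 ≥ 63   (carbon)
  x1, x2, x3, x4, x5 ≥ 0.
At the optimum only stainless scrap, cast iron scrap are positive (ferrochrome, scrap grade B, nickel briquettes = 0). There the nickel and carbon constraints are tight.
Optimal quantities: stainless scrap = 16.175 kg, cast iron scrap = 1.62 kg.
Objective = 2.23·16.175 + 0.45·1.62 = 36.7993.

€36.80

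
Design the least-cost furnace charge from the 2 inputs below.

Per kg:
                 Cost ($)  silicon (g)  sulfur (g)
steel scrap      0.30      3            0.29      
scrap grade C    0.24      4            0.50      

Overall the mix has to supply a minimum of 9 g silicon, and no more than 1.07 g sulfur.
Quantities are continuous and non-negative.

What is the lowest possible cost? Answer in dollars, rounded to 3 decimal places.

$0.618

Let x1 = kg of steel scrap, x2 = kg of scrap grade C.
Minimise 0.3x1 + 0.24x2 s.t.:
  3x1 + 4x2 ≥ 9   (silicon)
  0.29x1 + 0.5x2 ≤ 1.07   (sulfur)
  x1, x2 ≥ 0.
Both inputs are positive at the optimum. Binding constraints: silicon and sulfur.
So steel scrap = 0.6471 kg, scrap grade C = 1.765 kg.
Hence cost = 0.3·0.6471 + 0.24·1.765 = $0.61773.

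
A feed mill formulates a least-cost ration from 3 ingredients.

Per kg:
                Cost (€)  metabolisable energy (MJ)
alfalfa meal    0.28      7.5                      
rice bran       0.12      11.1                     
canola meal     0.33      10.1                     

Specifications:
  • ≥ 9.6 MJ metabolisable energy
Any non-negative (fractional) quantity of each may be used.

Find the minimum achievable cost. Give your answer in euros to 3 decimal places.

€0.104

Let x1 = kg of alfalfa meal, x2 = kg of rice bran, x3 = kg of canola meal.
Minimise 0.28x1 + 0.12x2 + 0.33x3 with:
  7.5x1 + 11.1x2 + 10.1x3 ≥ 9.6   (metabolisable energy)
  x1, x2, x3 ≥ 0.
At the optimum only rice bran is positive (alfalfa meal, canola meal = 0). Binding constraint: metabolisable energy.
Solving gives x2 = 0.8649.
Objective = 0.12·0.8649 = 0.10379.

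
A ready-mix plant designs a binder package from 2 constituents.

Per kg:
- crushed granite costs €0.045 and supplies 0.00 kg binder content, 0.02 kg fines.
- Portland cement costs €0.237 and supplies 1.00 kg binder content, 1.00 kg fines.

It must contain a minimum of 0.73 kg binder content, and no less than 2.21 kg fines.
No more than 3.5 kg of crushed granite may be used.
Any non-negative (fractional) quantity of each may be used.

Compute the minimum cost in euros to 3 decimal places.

€0.524

This is a linear program. Let x1 = kg of crushed granite, x2 = kg of Portland cement.
Minimize 0.045x1 + 0.237x2 s.t.:
  1x2 ≥ 0.73   (binder content)
  0.02x1 + 1x2 ≥ 2.21   (fines)
  x1 ≤ 3.5
  x1, x2 ≥ 0.
At the optimum only Portland cement is positive (crushed granite = 0). Binding constraint: fines.
Solving gives x2 = 2.21.
Hence cost = 0.237·2.21 = €0.52377.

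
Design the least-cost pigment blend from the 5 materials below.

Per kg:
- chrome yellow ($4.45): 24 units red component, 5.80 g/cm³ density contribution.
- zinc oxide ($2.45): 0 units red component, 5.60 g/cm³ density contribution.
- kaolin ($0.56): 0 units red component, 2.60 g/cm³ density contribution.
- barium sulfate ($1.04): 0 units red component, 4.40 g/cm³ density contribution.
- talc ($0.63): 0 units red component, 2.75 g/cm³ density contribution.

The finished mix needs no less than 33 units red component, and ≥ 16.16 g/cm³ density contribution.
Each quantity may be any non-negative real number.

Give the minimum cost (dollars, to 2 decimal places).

Set it up as a linear program. Let x1 = kg of chrome yellow, x2 = kg of zinc oxide, x3 = kg of kaolin, x4 = kg of barium sulfate, x5 = kg of talc.
Minimise 4.45x1 + 2.45x2 + 0.56x3 + 1.04x4 + 0.63x5 s.t.:
  24x1 ≥ 33   (red component)
  5.8x1 + 5.6x2 + 2.6x3 + 4.4x4 + 2.75x5 ≥ 16.16   (density contribution)
  x1, x2, x3, x4, x5 ≥ 0.
The optimal basis is {chrome yellow, kaolin}; zinc oxide, barium sulfate, talc drop out. There the red component and density contribution constraints are tight.
So chrome yellow = 1.375 kg, kaolin = 3.148 kg.
Hence cost = 4.45·1.375 + 0.56·3.148 = $7.8816.

$7.88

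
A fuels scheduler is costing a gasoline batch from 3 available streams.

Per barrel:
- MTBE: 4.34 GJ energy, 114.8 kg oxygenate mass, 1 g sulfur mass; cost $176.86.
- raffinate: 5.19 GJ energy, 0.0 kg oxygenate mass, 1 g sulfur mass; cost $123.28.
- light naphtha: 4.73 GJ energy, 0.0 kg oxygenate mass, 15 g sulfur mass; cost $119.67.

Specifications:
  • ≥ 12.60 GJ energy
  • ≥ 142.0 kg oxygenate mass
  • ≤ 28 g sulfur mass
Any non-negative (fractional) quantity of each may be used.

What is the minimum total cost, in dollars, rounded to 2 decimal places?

This is a linear program. Let x1 = barrels of MTBE, x2 = barrels of raffinate, x3 = barrels of light naphtha.
min 176.86x1 + 123.28x2 + 119.67x3 with:
  4.34x1 + 5.19x2 + 4.73x3 ≥ 12.6   (energy)
  114.8x1 ≥ 142   (oxygenate mass)
  1x1 + 1x2 + 15x3 ≤ 28   (sulfur mass)
  x1, x2, x3 ≥ 0.
The cheapest feasible vertex uses only MTBE, raffinate; light naphtha is not used. There the energy and oxygenate mass constraints are tight.
Optimal quantities: MTBE = 1.2369 barrels, raffinate = 1.3934 barrels.
Cost = 176.86·1.2369 + 123.28·1.3934 = 390.5365.

$390.54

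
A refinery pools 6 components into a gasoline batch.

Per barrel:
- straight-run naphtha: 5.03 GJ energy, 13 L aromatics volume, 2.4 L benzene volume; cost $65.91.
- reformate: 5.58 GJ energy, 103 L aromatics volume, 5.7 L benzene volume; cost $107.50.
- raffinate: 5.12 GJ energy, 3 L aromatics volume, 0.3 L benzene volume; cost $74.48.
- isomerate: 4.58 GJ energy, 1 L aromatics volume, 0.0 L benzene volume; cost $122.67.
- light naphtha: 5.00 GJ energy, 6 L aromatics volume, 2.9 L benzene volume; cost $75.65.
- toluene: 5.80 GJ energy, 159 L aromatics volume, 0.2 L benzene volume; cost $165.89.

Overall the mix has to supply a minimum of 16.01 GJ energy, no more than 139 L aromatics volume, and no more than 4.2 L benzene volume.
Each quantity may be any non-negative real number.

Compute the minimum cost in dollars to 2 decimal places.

$221.65

Set it up as a linear program. Let x1 = barrels of straight-run naphtha, x2 = barrels of reformate, x3 = barrels of raffinate, x4 = barrels of isomerate, x5 = barrels of light naphtha, x6 = barrels of toluene.
Minimise 65.91x1 + 107.5x2 + 74.48x3 + 122.67x4 + 75.65x5 + 165.89x6 s.t.:
  5.03x1 + 5.58x2 + 5.12x3 + 4.58x4 + 5x5 + 5.8x6 ≥ 16.01   (energy)
  13x1 + 103x2 + 3x3 + 1x4 + 6x5 + 159x6 ≤ 139   (aromatics volume)
  2.4x1 + 5.7x2 + 0.3x3 + 2.9x5 + 0.2x6 ≤ 4.2   (benzene volume)
  x1, x2, x3, x4, x5, x6 ≥ 0.
The optimal basis is {straight-run naphtha, raffinate}; reformate, isomerate, light naphtha, toluene drop out. The energy and benzene volume requirements are met with equality.
Optimal quantities: straight-run naphtha = 1.5494 barrels, raffinate = 1.6048 barrels.
Hence cost = 65.91·1.5494 + 74.48·1.6048 = $221.6465.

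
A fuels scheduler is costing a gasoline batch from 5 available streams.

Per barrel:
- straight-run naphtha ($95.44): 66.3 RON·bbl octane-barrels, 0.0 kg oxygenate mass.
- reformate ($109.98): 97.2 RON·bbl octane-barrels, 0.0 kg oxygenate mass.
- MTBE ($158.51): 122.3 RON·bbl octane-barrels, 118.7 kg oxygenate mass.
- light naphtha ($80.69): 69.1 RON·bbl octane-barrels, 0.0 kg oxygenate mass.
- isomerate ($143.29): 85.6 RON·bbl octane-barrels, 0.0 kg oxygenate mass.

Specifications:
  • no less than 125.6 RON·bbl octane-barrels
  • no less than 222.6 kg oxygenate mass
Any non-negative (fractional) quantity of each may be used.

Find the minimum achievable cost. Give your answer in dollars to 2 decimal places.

$297.26

Treat it as an LP. Let x1 = barrels of straight-run naphtha, x2 = barrels of reformate, x3 = barrels of MTBE, x4 = barrels of light naphtha, x5 = barrels of isomerate.
min 95.44x1 + 109.98x2 + 158.51x3 + 80.69x4 + 143.29x5 s.t.:
  66.3x1 + 97.2x2 + 122.3x3 + 69.1x4 + 85.6x5 ≥ 125.6   (octane-barrels)
  118.7x3 ≥ 222.6   (oxygenate mass)
  x1, x2, x3, x4, x5 ≥ 0.
At the optimum only MTBE is positive (straight-run naphtha, reformate, light naphtha, isomerate = 0). Binding constraint: oxygenate mass.
So MTBE = 1.87532 barrels.
Hence cost = 158.51·1.87532 = $297.2570.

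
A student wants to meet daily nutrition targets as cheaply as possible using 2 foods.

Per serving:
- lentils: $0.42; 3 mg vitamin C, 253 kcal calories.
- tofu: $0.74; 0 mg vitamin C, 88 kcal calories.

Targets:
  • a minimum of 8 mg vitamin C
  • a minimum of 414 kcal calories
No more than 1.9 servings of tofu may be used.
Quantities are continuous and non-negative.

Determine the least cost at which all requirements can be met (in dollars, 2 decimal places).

Treat it as an LP. Let x1 = servings of lentils, x2 = servings of tofu.
Minimise 0.42x1 + 0.74x2 with:
  3x1 ≥ 8   (vitamin C)
  253x1 + 88x2 ≥ 414   (calories)
  x2 ≤ 1.9
  x1, x2 ≥ 0.
The cheapest feasible vertex uses only lentils; tofu is not used. Binding constraint: vitamin C.
That vertex is x1 = 2.667.
Hence cost = 0.42·2.667 = $1.1201.

$1.12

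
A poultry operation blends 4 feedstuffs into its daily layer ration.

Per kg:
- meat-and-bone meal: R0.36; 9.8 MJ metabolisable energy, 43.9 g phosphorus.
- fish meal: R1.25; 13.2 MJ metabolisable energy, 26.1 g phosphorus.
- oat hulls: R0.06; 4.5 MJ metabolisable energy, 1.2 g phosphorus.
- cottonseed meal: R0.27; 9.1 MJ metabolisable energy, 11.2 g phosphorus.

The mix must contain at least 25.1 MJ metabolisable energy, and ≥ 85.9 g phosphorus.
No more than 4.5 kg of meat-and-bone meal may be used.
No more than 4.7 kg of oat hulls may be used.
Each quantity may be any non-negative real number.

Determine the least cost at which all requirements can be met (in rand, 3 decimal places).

This is a linear program. Let x1 = kg of meat-and-bone meal, x2 = kg of fish meal, x3 = kg of oat hulls, x4 = kg of cottonseed meal.
Minimize 0.36x1 + 1.25x2 + 0.06x3 + 0.27x4 s.t.:
  9.8x1 + 13.2x2 + 4.5x3 + 9.1x4 ≥ 25.1   (metabolisable energy)
  43.9x1 + 26.1x2 + 1.2x3 + 11.2x4 ≥ 85.9   (phosphorus)
  x1 ≤ 4.5
  x3 ≤ 4.7
  x1, x2, x3, x4 ≥ 0.
The cheapest feasible vertex uses only meat-and-bone meal, oat hulls; fish meal, cottonseed meal are not used. There the metabolisable energy and phosphorus constraints are tight.
Optimal quantities: meat-and-bone meal = 1.9185 kg, oat hulls = 1.3998 kg.
Total cost: 0.36·1.9185 + 0.06·1.3998 = 0.77465.

R0.775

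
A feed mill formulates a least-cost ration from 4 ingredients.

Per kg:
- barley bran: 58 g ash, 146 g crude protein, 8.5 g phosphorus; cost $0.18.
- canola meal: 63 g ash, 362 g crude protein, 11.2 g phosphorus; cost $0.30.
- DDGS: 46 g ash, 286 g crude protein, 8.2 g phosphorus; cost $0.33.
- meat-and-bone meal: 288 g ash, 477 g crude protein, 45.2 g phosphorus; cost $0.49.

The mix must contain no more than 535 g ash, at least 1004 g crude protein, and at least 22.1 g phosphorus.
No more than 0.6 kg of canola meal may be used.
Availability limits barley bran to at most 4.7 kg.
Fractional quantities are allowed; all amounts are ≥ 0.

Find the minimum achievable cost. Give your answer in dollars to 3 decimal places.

$0.988

Let x1 = kg of barley bran, x2 = kg of canola meal, x3 = kg of DDGS, x4 = kg of meat-and-bone meal.
min 0.18x1 + 0.3x2 + 0.33x3 + 0.49x4 s.t.:
  58x1 + 63x2 + 46x3 + 288x4 ≤ 535   (ash)
  146x1 + 362x2 + 286x3 + 477x4 ≥ 1004   (crude protein)
  8.5x1 + 11.2x2 + 8.2x3 + 45.2x4 ≥ 22.1   (phosphorus)
  x2 ≤ 0.6
  x1 ≤ 4.7
  x1, x2, x3, x4 ≥ 0.
The cheapest feasible vertex uses only canola meal, meat-and-bone meal; barley bran, DDGS are not used. Binding constraints: crude protein and the canola meal cap.
That vertex is x2 = 0.6, x4 = 1.649.
Total cost: 0.3·0.6 + 0.49·1.649 = 0.98801.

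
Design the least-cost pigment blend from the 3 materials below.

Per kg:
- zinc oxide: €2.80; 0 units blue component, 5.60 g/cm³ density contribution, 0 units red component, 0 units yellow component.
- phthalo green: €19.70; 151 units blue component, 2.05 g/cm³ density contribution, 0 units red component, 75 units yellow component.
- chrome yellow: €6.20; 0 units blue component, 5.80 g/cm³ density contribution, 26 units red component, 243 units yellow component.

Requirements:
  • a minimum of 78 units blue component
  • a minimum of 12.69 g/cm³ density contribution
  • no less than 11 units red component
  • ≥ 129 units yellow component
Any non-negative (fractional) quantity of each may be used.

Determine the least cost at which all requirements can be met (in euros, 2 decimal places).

Let x1 = kg of zinc oxide, x2 = kg of phthalo green, x3 = kg of chrome yellow.
Minimise 2.8x1 + 19.7x2 + 6.2x3 with:
  151x2 ≥ 78   (blue component)
  5.6x1 + 2.05x2 + 5.8x3 ≥ 12.69   (density contribution)
  26x3 ≥ 11   (red component)
  75x2 + 243x3 ≥ 129   (yellow component)
  x1, x2, x3 ≥ 0.
All 3 inputs are positive at the optimum. There the blue component, density contribution, red component constraints are tight.
That vertex is x1 = 1.639, x2 = 0.5166, x3 = 0.4231.
Objective = 2.8·1.639 + 19.7·0.5166 + 6.2·0.4231 = 17.3894.

€17.39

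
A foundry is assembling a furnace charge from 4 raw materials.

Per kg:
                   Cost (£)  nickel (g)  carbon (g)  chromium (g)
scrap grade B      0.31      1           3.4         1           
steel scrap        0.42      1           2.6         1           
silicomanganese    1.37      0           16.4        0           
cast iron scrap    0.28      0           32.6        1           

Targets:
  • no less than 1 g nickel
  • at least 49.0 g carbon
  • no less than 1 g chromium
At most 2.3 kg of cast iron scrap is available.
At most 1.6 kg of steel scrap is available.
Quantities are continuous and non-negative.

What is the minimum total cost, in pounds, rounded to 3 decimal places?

Treat it as an LP. Let x1 = kg of scrap grade B, x2 = kg of steel scrap, x3 = kg of silicomanganese, x4 = kg of cast iron scrap.
Minimise 0.31x1 + 0.42x2 + 1.37x3 + 0.28x4 with:
  1x1 + 1x2 ≥ 1   (nickel)
  3.4x1 + 2.6x2 + 16.4x3 + 32.6x4 ≥ 49   (carbon)
  1x1 + 1x2 + 1x4 ≥ 1   (chromium)
  x4 ≤ 2.3
  x2 ≤ 1.6
  x1, x2, x3, x4 ≥ 0.
The minimum-cost mix takes nothing from steel scrap, silicomanganese — only scrap grade B, cast iron scrap. The nickel and carbon requirements are met with equality.
That vertex is x1 = 1, x4 = 1.399.
Total cost: 0.31·1 + 0.28·1.399 = 0.70172.

£0.702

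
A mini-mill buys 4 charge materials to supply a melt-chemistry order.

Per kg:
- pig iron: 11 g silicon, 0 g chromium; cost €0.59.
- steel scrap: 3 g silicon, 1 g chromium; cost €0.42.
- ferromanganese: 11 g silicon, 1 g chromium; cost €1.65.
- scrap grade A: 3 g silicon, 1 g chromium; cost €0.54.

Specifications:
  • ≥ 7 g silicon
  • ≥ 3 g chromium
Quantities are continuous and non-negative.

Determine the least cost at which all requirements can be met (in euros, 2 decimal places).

€1.26

Let x1 = kg of pig iron, x2 = kg of steel scrap, x3 = kg of ferromanganese, x4 = kg of scrap grade A.
Minimize 0.59x1 + 0.42x2 + 1.65x3 + 0.54x4 s.t.:
  11x1 + 3x2 + 11x3 + 3x4 ≥ 7   (silicon)
  1x2 + 1x3 + 1x4 ≥ 3   (chromium)
  x1, x2, x3, x4 ≥ 0.
The cheapest feasible vertex uses only steel scrap; pig iron, ferromanganese, scrap grade A are not used. The chromium requirement is met with equality.
Optimal quantities: steel scrap = 3 kg.
Hence cost = 0.42·3 = €1.2600.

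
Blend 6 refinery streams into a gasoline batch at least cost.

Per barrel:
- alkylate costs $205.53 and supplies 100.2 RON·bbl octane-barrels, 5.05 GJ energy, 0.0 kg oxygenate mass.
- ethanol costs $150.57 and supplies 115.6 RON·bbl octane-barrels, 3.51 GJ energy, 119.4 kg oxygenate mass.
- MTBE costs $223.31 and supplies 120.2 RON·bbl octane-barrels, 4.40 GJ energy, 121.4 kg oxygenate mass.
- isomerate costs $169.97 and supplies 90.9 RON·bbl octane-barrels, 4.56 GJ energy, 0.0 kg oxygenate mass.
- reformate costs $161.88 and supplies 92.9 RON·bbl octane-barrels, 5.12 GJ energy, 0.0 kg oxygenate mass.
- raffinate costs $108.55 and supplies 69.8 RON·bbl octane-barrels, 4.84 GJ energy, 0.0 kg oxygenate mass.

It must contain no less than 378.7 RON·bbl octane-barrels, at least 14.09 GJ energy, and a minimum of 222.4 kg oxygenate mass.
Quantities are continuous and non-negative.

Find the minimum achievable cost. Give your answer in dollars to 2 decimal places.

Let x1 = barrels of alkylate, x2 = barrels of ethanol, x3 = barrels of MTBE, x4 = barrels of isomerate, x5 = barrels of reformate, x6 = barrels of raffinate.
Minimise 205.53x1 + 150.57x2 + 223.31x3 + 169.97x4 + 161.88x5 + 108.55x6 subject to:
  100.2x1 + 115.6x2 + 120.2x3 + 90.9x4 + 92.9x5 + 69.8x6 ≥ 378.7   (octane-barrels)
  5.05x1 + 3.51x2 + 4.4x3 + 4.56x4 + 5.12x5 + 4.84x6 ≥ 14.09   (energy)
  119.4x2 + 121.4x3 ≥ 222.4   (oxygenate mass)
  x1, x2, x3, x4, x5, x6 ≥ 0.
The minimum-cost mix takes nothing from alkylate, MTBE, isomerate, reformate — only ethanol, raffinate. The octane-barrels and energy requirements are met with equality.
Optimal quantities: ethanol = 2.70083 barrels, raffinate = 0.9525 barrels.
Hence cost = 150.57·2.70083 + 108.55·0.9525 = $510.0578.

$510.06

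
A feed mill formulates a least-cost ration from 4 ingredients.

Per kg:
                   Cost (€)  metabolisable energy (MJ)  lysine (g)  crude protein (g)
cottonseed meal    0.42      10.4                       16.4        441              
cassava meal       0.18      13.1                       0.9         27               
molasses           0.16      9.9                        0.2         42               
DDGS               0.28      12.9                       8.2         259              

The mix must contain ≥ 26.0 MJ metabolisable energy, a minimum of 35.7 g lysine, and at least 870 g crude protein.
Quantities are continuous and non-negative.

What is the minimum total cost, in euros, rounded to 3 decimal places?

€0.945

Treat it as an LP. Let x1 = kg of cottonseed meal, x2 = kg of cassava meal, x3 = kg of molasses, x4 = kg of DDGS.
Minimize 0.42x1 + 0.18x2 + 0.16x3 + 0.28x4 s.t.:
  10.4x1 + 13.1x2 + 9.9x3 + 12.9x4 ≥ 26   (metabolisable energy)
  16.4x1 + 0.9x2 + 0.2x3 + 8.2x4 ≥ 35.7   (lysine)
  441x1 + 27x2 + 42x3 + 259x4 ≥ 870   (crude protein)
  x1, x2, x3, x4 ≥ 0.
At the optimum only cottonseed meal, DDGS are positive (cassava meal, molasses = 0). The metabolisable energy and lysine requirements are met with equality.
So cottonseed meal = 1.959 kg, DDGS = 0.4365 kg.
Objective = 0.42·1.959 + 0.28·0.4365 = 0.94500.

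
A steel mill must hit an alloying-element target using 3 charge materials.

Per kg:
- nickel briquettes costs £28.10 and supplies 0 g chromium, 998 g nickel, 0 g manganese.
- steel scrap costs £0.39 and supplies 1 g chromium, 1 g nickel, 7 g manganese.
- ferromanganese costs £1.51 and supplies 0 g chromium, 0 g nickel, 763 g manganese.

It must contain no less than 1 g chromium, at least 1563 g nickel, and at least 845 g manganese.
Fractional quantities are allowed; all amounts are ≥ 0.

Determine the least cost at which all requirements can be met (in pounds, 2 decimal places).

Treat it as an LP. Let x1 = kg of nickel briquettes, x2 = kg of steel scrap, x3 = kg of ferromanganese.
min 28.1x1 + 0.39x2 + 1.51x3 s.t.:
  1x2 ≥ 1   (chromium)
  998x1 + 1x2 ≥ 1563   (nickel)
  7x2 + 763x3 ≥ 845   (manganese)
  x1, x2, x3 ≥ 0.
The optimal mix uses every input. Binding constraints: chromium, nickel, manganese.
Optimal quantities: nickel briquettes = 1.5651 kg, steel scrap = 1 kg, ferromanganese = 1.0983 kg.
Hence cost = 28.1·1.5651 + 0.39·1 + 1.51·1.0983 = £46.0277.

£46.03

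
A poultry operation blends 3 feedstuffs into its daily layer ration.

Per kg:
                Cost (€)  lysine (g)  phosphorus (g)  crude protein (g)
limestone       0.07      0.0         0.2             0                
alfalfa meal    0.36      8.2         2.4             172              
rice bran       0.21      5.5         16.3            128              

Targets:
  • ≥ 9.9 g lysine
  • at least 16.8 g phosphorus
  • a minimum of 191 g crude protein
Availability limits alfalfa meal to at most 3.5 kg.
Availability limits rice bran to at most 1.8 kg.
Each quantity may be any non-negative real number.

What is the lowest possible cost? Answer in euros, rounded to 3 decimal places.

€0.378

Let x1 = kg of limestone, x2 = kg of alfalfa meal, x3 = kg of rice bran.
min 0.07x1 + 0.36x2 + 0.21x3 with:
  8.2x2 + 5.5x3 ≥ 9.9   (lysine)
  0.2x1 + 2.4x2 + 16.3x3 ≥ 16.8   (phosphorus)
  172x2 + 128x3 ≥ 191   (crude protein)
  x2 ≤ 3.5
  x3 ≤ 1.8
  x1, x2, x3 ≥ 0.
The optimal basis is {rice bran}; limestone, alfalfa meal drop out. There the lysine and the rice bran cap constraints are tight.
So rice bran = 1.8 kg.
Hence cost = 0.21·1.8 = €0.37800.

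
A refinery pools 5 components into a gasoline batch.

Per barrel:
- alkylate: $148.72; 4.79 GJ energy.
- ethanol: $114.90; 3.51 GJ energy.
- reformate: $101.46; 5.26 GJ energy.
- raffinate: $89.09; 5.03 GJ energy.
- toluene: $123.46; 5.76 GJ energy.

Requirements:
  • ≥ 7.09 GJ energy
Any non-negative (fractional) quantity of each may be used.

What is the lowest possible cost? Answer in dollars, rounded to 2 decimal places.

$125.58

Let x1 = barrels of alkylate, x2 = barrels of ethanol, x3 = barrels of reformate, x4 = barrels of raffinate, x5 = barrels of toluene.
Minimise 148.72x1 + 114.9x2 + 101.46x3 + 89.09x4 + 123.46x5 s.t.:
  4.79x1 + 3.51x2 + 5.26x3 + 5.03x4 + 5.76x5 ≥ 7.09   (energy)
  x1, x2, x3, x4, x5 ≥ 0.
The minimum-cost mix takes nothing from alkylate, ethanol, reformate, toluene — only raffinate. There the energy constraint is tight.
So raffinate = 1.40954 barrels.
Hence cost = 89.09·1.40954 = $125.5759.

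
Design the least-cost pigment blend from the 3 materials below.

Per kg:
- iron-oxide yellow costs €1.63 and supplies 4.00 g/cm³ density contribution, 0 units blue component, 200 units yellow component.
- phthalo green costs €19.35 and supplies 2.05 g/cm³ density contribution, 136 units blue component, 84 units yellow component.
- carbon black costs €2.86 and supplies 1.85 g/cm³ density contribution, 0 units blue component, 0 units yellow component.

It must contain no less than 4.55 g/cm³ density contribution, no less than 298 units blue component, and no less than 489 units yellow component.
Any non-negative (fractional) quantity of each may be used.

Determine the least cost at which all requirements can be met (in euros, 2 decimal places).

€44.88

Let x1 = kg of iron-oxide yellow, x2 = kg of phthalo green, x3 = kg of carbon black.
Minimize 1.63x1 + 19.35x2 + 2.86x3 with:
  4x1 + 2.05x2 + 1.85x3 ≥ 4.55   (density contribution)
  136x2 ≥ 298   (blue component)
  200x1 + 84x2 ≥ 489   (yellow component)
  x1, x2, x3 ≥ 0.
The optimal basis is {iron-oxide yellow, phthalo green}; carbon black drops out. The blue component and yellow component requirements are met with equality.
Solving gives x1 = 1.525, x2 = 2.191.
Cost = 1.63·1.525 + 19.35·2.191 = 44.8816.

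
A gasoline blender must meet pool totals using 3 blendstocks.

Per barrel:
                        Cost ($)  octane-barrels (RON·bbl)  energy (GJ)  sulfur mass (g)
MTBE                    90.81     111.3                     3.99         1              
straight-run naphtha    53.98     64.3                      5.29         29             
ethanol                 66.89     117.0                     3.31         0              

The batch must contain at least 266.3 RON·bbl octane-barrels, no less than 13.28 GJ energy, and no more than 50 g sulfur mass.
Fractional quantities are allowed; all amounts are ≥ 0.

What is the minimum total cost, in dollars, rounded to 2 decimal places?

$180.75

Let x1 = barrels of MTBE, x2 = barrels of straight-run naphtha, x3 = barrels of ethanol.
Minimise 90.81x1 + 53.98x2 + 66.89x3 subject to:
  111.3x1 + 64.3x2 + 117x3 ≥ 266.3   (octane-barrels)
  3.99x1 + 5.29x2 + 3.31x3 ≥ 13.28   (energy)
  1x1 + 29x2 ≤ 50   (sulfur mass)
  x1, x2, x3 ≥ 0.
The cheapest feasible vertex uses only straight-run naphtha, ethanol; MTBE is not used. The octane-barrels and energy requirements are met with equality.
Optimal quantities: straight-run naphtha = 1.6555 barrels, ethanol = 1.3662 barrels.
Cost = 53.98·1.6555 + 66.89·1.3662 = 180.7490.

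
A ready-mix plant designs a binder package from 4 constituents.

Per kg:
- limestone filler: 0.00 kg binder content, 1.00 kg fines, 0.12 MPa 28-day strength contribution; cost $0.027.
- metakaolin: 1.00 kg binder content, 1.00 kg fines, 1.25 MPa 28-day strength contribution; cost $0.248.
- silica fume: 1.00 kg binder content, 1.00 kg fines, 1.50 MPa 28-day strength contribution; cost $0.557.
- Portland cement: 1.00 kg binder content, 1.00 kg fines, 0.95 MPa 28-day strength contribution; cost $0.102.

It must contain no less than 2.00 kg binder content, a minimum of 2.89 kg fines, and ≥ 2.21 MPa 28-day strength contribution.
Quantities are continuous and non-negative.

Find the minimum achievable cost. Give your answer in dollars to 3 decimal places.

Let x1 = kg of limestone filler, x2 = kg of metakaolin, x3 = kg of silica fume, x4 = kg of Portland cement.
Minimize 0.027x1 + 0.248x2 + 0.557x3 + 0.102x4 s.t.:
  1x2 + 1x3 + 1x4 ≥ 2   (binder content)
  1x1 + 1x2 + 1x3 + 1x4 ≥ 2.89   (fines)
  0.12x1 + 1.25x2 + 1.5x3 + 0.95x4 ≥ 2.21   (28-day strength contribution)
  x1, x2, x3, x4 ≥ 0.
At the optimum only limestone filler, Portland cement are positive (metakaolin, silica fume = 0). There the fines and 28-day strength contribution constraints are tight.
That vertex is x1 = 0.6452, x4 = 2.245.
Objective = 0.027·0.6452 + 0.102·2.245 = 0.24641.

$0.246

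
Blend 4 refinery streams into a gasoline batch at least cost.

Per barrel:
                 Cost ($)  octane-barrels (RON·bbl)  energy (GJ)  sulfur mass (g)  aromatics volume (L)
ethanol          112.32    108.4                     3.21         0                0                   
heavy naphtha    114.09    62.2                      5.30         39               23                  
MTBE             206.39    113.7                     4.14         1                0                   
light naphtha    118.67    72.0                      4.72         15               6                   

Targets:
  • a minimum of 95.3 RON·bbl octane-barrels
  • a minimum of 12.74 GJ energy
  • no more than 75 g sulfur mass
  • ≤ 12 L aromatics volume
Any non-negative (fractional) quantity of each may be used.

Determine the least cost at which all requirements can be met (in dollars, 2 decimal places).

$352.81

Let x1 = barrels of ethanol, x2 = barrels of heavy naphtha, x3 = barrels of MTBE, x4 = barrels of light naphtha.
Minimize 112.32x1 + 114.09x2 + 206.39x3 + 118.67x4 s.t.:
  108.4x1 + 62.2x2 + 113.7x3 + 72x4 ≥ 95.3   (octane-barrels)
  3.21x1 + 5.3x2 + 4.14x3 + 4.72x4 ≥ 12.74   (energy)
  39x2 + 1x3 + 15x4 ≤ 75   (sulfur mass)
  23x2 + 6x4 ≤ 12   (aromatics volume)
  x1, x2, x3, x4 ≥ 0.
At the optimum only ethanol, light naphtha are positive (heavy naphtha, MTBE = 0). There the energy and aromatics volume constraints are tight.
Optimal quantities: ethanol = 1.02804 barrels, light naphtha = 2 barrels.
Objective = 112.32·1.02804 + 118.67·2 = 352.8095.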